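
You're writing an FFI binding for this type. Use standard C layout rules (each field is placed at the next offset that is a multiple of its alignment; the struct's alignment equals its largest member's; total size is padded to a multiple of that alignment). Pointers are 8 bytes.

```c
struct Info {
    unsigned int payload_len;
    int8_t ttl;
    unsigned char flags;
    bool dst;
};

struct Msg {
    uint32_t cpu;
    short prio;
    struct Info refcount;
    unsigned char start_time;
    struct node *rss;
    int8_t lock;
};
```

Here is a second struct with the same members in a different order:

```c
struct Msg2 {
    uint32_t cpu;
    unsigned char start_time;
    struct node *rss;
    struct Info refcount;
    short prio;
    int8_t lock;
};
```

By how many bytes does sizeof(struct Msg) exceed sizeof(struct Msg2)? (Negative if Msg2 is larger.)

8

Info: 0..4  payload_len  (4B, 4-aligned); 4..5  ttl  (1B, 1-aligned); 5..6  flags  (1B, 1-aligned); 6..7  dst  (1B, 1-aligned); 7..8  -- tail padding (1B); sizeof = 8, alignof = 4
0..4  cpu  (4B, 4-aligned)
4..6  prio  (2B, 2-aligned)
6..8  -- padding (2B)
8..16  refcount  (8B, 4-aligned)
16..17  start_time  (1B, 1-aligned)
17..24  -- padding (7B)
24..32  rss  (8B, 8-aligned)
32..33  lock  (1B, 1-aligned)
33..40  -- tail padding (7B)
sizeof = 40, alignof = 8
— Msg2 —
0..4  cpu  (4B, 4-aligned)
4..5  start_time  (1B, 1-aligned)
5..8  -- padding (3B)
8..16  rss  (8B, 8-aligned)
16..24  refcount  (8B, 4-aligned)
24..26  prio  (2B, 2-aligned)
26..27  lock  (1B, 1-aligned)
27..32  -- tail padding (5B)
sizeof = 32, alignof = 8
40 − 32 = 8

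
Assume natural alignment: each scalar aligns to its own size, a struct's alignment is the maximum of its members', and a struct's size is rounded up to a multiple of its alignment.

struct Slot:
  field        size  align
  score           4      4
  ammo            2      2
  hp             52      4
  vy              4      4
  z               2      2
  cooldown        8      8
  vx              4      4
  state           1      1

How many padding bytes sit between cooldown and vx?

0

@0: score [4B, align 4] → 4
@4: ammo [2B, align 2] → 6
+2 pad (align 4)
@8: hp [52B, align 4] → 60
@60: vy [4B, align 4] → 64
@64: z [2B, align 2] → 66
+6 pad (align 8)
@72: cooldown [8B, align 8] → 80
@80: vx [4B, align 4] → 84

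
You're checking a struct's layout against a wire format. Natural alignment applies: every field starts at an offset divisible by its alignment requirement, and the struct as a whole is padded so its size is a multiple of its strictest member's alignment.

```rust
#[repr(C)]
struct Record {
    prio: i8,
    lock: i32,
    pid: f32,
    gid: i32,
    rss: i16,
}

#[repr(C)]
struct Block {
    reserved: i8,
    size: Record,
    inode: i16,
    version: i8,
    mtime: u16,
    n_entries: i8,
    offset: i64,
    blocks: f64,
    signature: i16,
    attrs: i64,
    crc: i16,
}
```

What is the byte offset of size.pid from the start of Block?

12

Record: 0..1  prio  (1B, 1-aligned); 1..4  -- padding (3B); 4..8  lock  (4B, 4-aligned); 8..12  pid  (4B, 4-aligned); 12..16  gid  (4B, 4-aligned); 16..18  rss  (2B, 2-aligned); 18..20  -- tail padding (2B); sizeof = 20, alignof = 4
0..1  reserved  (1B, 1-aligned)
1..4  -- padding (3B)
4..24  size  (20B, 4-aligned)
within Record: pid at 8
4 + 8 = 12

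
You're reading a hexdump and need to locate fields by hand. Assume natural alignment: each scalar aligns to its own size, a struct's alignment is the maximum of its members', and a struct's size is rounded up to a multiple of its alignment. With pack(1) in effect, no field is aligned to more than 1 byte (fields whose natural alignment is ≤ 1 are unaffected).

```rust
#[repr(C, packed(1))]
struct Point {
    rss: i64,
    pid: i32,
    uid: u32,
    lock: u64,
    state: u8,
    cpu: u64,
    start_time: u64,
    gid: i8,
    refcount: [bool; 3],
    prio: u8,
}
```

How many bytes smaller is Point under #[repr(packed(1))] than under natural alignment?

10

natural layout:
  rss at 0 (size 8, align 8) → ends 8
  pid at 8 (size 4, align 4) → ends 12
  uid at 12 (size 4, align 4) → ends 16
  lock at 16 (size 8, align 8) → ends 24
  state at 24 (size 1, align 1) → ends 25
  pad 7 to align 8 for cpu
  cpu at 32 (size 8, align 8) → ends 40
  start_time at 40 (size 8, align 8) → ends 48
  gid at 48 (size 1, align 1) → ends 49
  refcount at 49 (size 3, align 1) → ends 52
  prio at 52 (size 1, align 1) → ends 53
  tail pad 3 to reach multiple of 8
  total 56 bytes, alignment 8
packed(1) layout:
  rss at 0 (size 8, align 1) → ends 8
  pid at 8 (size 4, align 1) → ends 12
  uid at 12 (size 4, align 1) → ends 16
  lock at 16 (size 8, align 1) → ends 24
  state at 24 (size 1, align 1) → ends 25
  cpu at 25 (size 8, align 1) → ends 33
  start_time at 33 (size 8, align 1) → ends 41
  gid at 41 (size 1, align 1) → ends 42
  refcount at 42 (size 3, align 1) → ends 45
  prio at 45 (size 1, align 1) → ends 46
  total 46 bytes, alignment 1
56 − 46 = 10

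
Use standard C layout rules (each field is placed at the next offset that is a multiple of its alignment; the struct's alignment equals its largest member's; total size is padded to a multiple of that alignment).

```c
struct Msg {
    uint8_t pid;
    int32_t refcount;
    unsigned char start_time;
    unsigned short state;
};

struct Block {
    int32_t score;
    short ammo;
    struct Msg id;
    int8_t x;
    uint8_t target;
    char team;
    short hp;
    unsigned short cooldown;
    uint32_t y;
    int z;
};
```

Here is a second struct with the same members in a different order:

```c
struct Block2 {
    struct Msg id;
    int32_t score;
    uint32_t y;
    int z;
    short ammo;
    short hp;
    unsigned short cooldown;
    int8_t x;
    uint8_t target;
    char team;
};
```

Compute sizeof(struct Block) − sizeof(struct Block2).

Msg: pid at 0 (size 1, align 1) → ends 1; pad 3 to align 4 for refcount; refcount at 4 (size 4, align 4) → ends 8; start_time at 8 (size 1, align 1) → ends 9; pad 1 to align 2 for state; state at 10 (size 2, align 2) → ends 12; total 12 bytes, alignment 4
score at 0 (size 4, align 4) → ends 4
ammo at 4 (size 2, align 2) → ends 6
pad 2 to align 4 for id
id at 8 (size 12, align 4) → ends 20
x at 20 (size 1, align 1) → ends 21
target at 21 (size 1, align 1) → ends 22
team at 22 (size 1, align 1) → ends 23
pad 1 to align 2 for hp
hp at 24 (size 2, align 2) → ends 26
cooldown at 26 (size 2, align 2) → ends 28
y at 28 (size 4, align 4) → ends 32
z at 32 (size 4, align 4) → ends 36
total 36 bytes, alignment 4
— Block2 —
id at 0 (size 12, align 4) → ends 12
score at 12 (size 4, align 4) → ends 16
y at 16 (size 4, align 4) → ends 20
z at 20 (size 4, align 4) → ends 24
ammo at 24 (size 2, align 2) → ends 26
hp at 26 (size 2, align 2) → ends 28
cooldown at 28 (size 2, align 2) → ends 30
x at 30 (size 1, align 1) → ends 31
target at 31 (size 1, align 1) → ends 32
team at 32 (size 1, align 1) → ends 33
tail pad 3 to reach multiple of 4
total 36 bytes, alignment 4
36 − 36 = 0

0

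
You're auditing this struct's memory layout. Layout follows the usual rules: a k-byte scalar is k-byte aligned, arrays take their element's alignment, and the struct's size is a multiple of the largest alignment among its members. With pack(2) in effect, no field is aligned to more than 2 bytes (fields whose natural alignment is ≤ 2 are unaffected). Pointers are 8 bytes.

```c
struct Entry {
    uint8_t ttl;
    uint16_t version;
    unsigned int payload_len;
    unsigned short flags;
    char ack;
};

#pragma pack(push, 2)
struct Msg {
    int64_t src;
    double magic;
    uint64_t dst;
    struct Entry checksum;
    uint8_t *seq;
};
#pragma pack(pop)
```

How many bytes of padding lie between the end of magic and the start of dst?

0

Entry: ttl at 0 (size 1, align 1) → ends 1; pad 1 to align 2 for version; version at 2 (size 2, align 2) → ends 4; payload_len at 4 (size 4, align 4) → ends 8; flags at 8 (size 2, align 2) → ends 10; ack at 10 (size 1, align 1) → ends 11; tail pad 1 to reach multiple of 4; total 12 bytes, alignment 4
src at 0 (size 8, align 2) → ends 8
magic at 8 (size 8, align 2) → ends 16
dst at 16 (size 8, align 2) → ends 24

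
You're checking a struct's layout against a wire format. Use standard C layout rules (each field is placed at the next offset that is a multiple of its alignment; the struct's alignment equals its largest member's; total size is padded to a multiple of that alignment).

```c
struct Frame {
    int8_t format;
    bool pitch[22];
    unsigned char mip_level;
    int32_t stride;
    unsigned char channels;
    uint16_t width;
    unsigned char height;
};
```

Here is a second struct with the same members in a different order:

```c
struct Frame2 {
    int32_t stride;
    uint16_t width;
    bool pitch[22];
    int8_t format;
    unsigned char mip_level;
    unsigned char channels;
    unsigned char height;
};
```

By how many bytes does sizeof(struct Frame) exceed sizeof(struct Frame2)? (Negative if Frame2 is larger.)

4

format at 0 (size 1, align 1) → ends 1
pitch at 1 (size 22, align 1) → ends 23
mip_level at 23 (size 1, align 1) → ends 24
stride at 24 (size 4, align 4) → ends 28
channels at 28 (size 1, align 1) → ends 29
pad 1 to align 2 for width
width at 30 (size 2, align 2) → ends 32
height at 32 (size 1, align 1) → ends 33
tail pad 3 to reach multiple of 4
total 36 bytes, alignment 4
— Frame2 —
stride at 0 (size 4, align 4) → ends 4
width at 4 (size 2, align 2) → ends 6
pitch at 6 (size 22, align 1) → ends 28
format at 28 (size 1, align 1) → ends 29
mip_level at 29 (size 1, align 1) → ends 30
channels at 30 (size 1, align 1) → ends 31
height at 31 (size 1, align 1) → ends 32
total 32 bytes, alignment 4
36 − 32 = 4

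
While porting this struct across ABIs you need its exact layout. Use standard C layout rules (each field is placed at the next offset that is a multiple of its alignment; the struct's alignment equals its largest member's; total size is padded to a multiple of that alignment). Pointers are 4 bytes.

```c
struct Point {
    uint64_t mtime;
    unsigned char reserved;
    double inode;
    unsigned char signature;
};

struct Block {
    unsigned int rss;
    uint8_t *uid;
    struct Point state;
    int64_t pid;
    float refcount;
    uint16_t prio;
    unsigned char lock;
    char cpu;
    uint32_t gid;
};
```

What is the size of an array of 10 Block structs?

640

Point: 0..8  mtime  (8B, 8-aligned); 8..9  reserved  (1B, 1-aligned); 9..16  -- padding (7B); 16..24  inode  (8B, 8-aligned); 24..25  signature  (1B, 1-aligned); 25..32  -- tail padding (7B); sizeof = 32, alignof = 8
0..4  rss  (4B, 4-aligned)
4..8  uid  (4B, 4-aligned)
8..40  state  (32B, 8-aligned)
40..48  pid  (8B, 8-aligned)
48..52  refcount  (4B, 4-aligned)
52..54  prio  (2B, 2-aligned)
54..55  lock  (1B, 1-aligned)
55..56  cpu  (1B, 1-aligned)
56..60  gid  (4B, 4-aligned)
60..64  -- tail padding (4B)
sizeof = 64, alignof = 8
array of 10: 10 × 64 = 640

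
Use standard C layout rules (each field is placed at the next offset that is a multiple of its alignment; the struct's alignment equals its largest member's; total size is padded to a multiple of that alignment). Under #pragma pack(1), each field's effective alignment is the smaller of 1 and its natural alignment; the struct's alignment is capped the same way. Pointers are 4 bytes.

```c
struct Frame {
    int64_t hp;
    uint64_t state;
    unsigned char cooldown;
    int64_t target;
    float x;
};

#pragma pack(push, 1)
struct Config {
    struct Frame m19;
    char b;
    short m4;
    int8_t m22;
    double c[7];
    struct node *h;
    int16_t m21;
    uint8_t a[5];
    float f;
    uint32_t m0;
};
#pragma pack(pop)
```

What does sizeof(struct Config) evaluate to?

119

Frame: hp at 0 (size 8, align 8) → ends 8; state at 8 (size 8, align 8) → ends 16; cooldown at 16 (size 1, align 1) → ends 17; pad 7 to align 8 for target; target at 24 (size 8, align 8) → ends 32; x at 32 (size 4, align 4) → ends 36; tail pad 4 to reach multiple of 8; total 40 bytes, alignment 8
m19 at 0 (size 40, align 1) → ends 40
b at 40 (size 1, align 1) → ends 41
m4 at 41 (size 2, align 1) → ends 43
m22 at 43 (size 1, align 1) → ends 44
c at 44 (size 56, align 1) → ends 100
h at 100 (size 4, align 1) → ends 104
m21 at 104 (size 2, align 1) → ends 106
a at 106 (size 5, align 1) → ends 111
f at 111 (size 4, align 1) → ends 115
m0 at 115 (size 4, align 1) → ends 119
total 119 bytes, alignment 1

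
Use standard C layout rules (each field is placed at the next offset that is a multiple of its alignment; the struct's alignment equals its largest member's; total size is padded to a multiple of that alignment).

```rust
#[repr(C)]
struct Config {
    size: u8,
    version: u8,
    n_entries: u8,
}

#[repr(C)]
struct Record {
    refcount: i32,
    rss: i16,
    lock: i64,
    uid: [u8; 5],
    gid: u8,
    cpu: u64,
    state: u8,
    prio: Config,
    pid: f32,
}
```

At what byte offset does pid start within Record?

36

Config: 0..1  size  (1B, 1-aligned); 1..2  version  (1B, 1-aligned); 2..3  n_entries  (1B, 1-aligned); sizeof = 3, alignof = 1
0..4  refcount  (4B, 4-aligned)
4..6  rss  (2B, 2-aligned)
6..8  -- padding (2B)
8..16  lock  (8B, 8-aligned)
16..21  uid  (5B, 1-aligned)
21..22  gid  (1B, 1-aligned)
22..24  -- padding (2B)
24..32  cpu  (8B, 8-aligned)
32..33  state  (1B, 1-aligned)
33..36  prio  (3B, 1-aligned)
36..40  pid  (4B, 4-aligned)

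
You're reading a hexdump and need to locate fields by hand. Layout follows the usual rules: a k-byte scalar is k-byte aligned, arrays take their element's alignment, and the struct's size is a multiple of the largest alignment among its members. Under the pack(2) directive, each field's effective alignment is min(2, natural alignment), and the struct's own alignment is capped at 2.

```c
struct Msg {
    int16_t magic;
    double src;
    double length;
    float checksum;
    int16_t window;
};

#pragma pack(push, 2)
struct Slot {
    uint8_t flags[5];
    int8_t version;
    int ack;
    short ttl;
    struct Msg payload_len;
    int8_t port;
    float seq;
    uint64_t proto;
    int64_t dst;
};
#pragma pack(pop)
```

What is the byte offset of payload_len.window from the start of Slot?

40

Msg: @0: magic [2B, align 2] → 2; +6 pad (align 8); @8: src [8B, align 8] → 16; @16: length [8B, align 8] → 24; @24: checksum [4B, align 4] → 28; @28: window [2B, align 2] → 30; +2 tail pad (align 8); size 32, align 8
@0: flags [5B, align 1] → 5
@5: version [1B, align 1] → 6
@6: ack [4B, align 2] → 10
@10: ttl [2B, align 2] → 12
@12: payload_len [32B, align 2] → 44
within Msg: window at 28
12 + 28 = 40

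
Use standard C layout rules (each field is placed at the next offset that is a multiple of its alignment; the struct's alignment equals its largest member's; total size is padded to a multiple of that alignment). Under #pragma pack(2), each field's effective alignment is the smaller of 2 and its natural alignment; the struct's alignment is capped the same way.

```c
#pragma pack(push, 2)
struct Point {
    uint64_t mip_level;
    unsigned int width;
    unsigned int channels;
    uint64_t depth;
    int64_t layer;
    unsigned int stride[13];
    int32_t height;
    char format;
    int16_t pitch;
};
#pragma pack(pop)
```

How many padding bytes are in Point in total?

0..8  mip_level  (8B, 2-aligned)
8..12  width  (4B, 2-aligned)
12..16  channels  (4B, 2-aligned)
16..24  depth  (8B, 2-aligned)
24..32  layer  (8B, 2-aligned)
32..84  stride  (52B, 2-aligned)
84..88  height  (4B, 2-aligned)
88..89  format  (1B, 1-aligned)
89..90  -- padding (1B)
90..92  pitch  (2B, 2-aligned)
sizeof = 92, alignof = 2
data bytes 91, size 92 → padding 1

1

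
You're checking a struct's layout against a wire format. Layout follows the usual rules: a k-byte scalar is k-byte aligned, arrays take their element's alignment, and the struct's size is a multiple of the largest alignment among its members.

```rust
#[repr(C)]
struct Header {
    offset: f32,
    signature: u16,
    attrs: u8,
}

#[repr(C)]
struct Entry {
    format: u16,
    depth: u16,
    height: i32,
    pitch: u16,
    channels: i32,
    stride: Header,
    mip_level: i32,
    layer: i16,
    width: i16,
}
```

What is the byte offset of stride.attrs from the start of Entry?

Header: 0..4  offset  (4B, 4-aligned); 4..6  signature  (2B, 2-aligned); 6..7  attrs  (1B, 1-aligned); 7..8  -- tail padding (1B); sizeof = 8, alignof = 4
0..2  format  (2B, 2-aligned)
2..4  depth  (2B, 2-aligned)
4..8  height  (4B, 4-aligned)
8..10  pitch  (2B, 2-aligned)
10..12  -- padding (2B)
12..16  channels  (4B, 4-aligned)
16..24  stride  (8B, 4-aligned)
within Header: attrs at 6
16 + 6 = 22

22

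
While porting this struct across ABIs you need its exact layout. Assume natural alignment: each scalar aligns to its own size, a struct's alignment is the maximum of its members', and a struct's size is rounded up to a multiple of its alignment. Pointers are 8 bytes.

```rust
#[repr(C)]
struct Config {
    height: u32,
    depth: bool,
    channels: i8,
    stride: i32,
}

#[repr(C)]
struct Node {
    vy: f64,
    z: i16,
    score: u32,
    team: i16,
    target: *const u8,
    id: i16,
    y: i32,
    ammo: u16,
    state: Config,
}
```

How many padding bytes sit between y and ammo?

0

Config: 0..4  height  (4B, 4-aligned); 4..5  depth  (1B, 1-aligned); 5..6  channels  (1B, 1-aligned); 6..8  -- padding (2B); 8..12  stride  (4B, 4-aligned); sizeof = 12, alignof = 4
0..8  vy  (8B, 8-aligned)
8..10  z  (2B, 2-aligned)
10..12  -- padding (2B)
12..16  score  (4B, 4-aligned)
16..18  team  (2B, 2-aligned)
18..24  -- padding (6B)
24..32  target  (8B, 8-aligned)
32..34  id  (2B, 2-aligned)
34..36  -- padding (2B)
36..40  y  (4B, 4-aligned)
40..42  ammo  (2B, 2-aligned)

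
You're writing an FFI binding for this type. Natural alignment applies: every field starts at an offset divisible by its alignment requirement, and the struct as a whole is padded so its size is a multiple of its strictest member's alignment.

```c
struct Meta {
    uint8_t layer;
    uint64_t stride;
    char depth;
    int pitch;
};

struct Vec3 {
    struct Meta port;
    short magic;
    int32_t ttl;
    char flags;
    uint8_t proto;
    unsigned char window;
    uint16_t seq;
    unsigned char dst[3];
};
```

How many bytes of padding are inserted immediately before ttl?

Meta: @0: layer [1B, align 1] → 1; +7 pad (align 8); @8: stride [8B, align 8] → 16; @16: depth [1B, align 1] → 17; +3 pad (align 4); @20: pitch [4B, align 4] → 24; size 24, align 8
@0: port [24B, align 8] → 24
@24: magic [2B, align 2] → 26
+2 pad (align 4)
@28: ttl [4B, align 4] → 32

2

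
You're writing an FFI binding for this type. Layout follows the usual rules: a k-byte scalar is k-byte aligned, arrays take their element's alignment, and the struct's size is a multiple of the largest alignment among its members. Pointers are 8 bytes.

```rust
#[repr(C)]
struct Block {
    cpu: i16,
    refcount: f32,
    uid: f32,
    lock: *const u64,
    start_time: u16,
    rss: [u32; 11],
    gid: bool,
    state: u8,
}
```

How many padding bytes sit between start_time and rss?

2

@0: cpu [2B, align 2] → 2
+2 pad (align 4)
@4: refcount [4B, align 4] → 8
@8: uid [4B, align 4] → 12
+4 pad (align 8)
@16: lock [8B, align 8] → 24
@24: start_time [2B, align 2] → 26
+2 pad (align 4)
@28: rss [44B, align 4] → 72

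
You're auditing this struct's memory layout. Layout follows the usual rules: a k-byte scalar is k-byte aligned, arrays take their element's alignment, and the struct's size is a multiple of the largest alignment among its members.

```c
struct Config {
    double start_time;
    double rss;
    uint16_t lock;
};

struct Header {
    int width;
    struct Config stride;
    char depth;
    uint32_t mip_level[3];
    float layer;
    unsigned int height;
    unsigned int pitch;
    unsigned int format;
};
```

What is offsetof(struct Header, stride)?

8

Config: 0..8  start_time  (8B, 8-aligned); 8..16  rss  (8B, 8-aligned); 16..18  lock  (2B, 2-aligned); 18..24  -- tail padding (6B); sizeof = 24, alignof = 8
0..4  width  (4B, 4-aligned)
4..8  -- padding (4B)
8..32  stride  (24B, 8-aligned)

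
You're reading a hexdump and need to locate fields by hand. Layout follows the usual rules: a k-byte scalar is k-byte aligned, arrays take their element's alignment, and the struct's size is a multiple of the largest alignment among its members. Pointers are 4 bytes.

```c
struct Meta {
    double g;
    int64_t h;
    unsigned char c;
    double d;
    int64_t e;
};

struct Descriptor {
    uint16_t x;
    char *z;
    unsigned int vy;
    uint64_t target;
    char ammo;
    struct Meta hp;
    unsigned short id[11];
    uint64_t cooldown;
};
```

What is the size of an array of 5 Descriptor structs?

Meta: 0..8  g  (8B, 8-aligned); 8..16  h  (8B, 8-aligned); 16..17  c  (1B, 1-aligned); 17..24  -- padding (7B); 24..32  d  (8B, 8-aligned); 32..40  e  (8B, 8-aligned); sizeof = 40, alignof = 8
0..2  x  (2B, 2-aligned)
2..4  -- padding (2B)
4..8  z  (4B, 4-aligned)
8..12  vy  (4B, 4-aligned)
12..16  -- padding (4B)
16..24  target  (8B, 8-aligned)
24..25  ammo  (1B, 1-aligned)
25..32  -- padding (7B)
32..72  hp  (40B, 8-aligned)
72..94  id  (22B, 2-aligned)
94..96  -- padding (2B)
96..104  cooldown  (8B, 8-aligned)
sizeof = 104, alignof = 8
array of 5: 5 × 104 = 520

520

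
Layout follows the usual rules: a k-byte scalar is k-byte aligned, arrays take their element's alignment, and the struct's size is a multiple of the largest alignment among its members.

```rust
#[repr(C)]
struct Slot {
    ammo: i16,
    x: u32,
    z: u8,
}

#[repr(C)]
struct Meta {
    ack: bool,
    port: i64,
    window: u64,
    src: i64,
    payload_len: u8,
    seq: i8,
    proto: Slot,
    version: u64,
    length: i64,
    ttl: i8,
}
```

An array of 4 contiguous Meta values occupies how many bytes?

Slot: @0: ammo [2B, align 2] → 2; +2 pad (align 4); @4: x [4B, align 4] → 8; @8: z [1B, align 1] → 9; +3 tail pad (align 4); size 12, align 4
@0: ack [1B, align 1] → 1
+7 pad (align 8)
@8: port [8B, align 8] → 16
@16: window [8B, align 8] → 24
@24: src [8B, align 8] → 32
@32: payload_len [1B, align 1] → 33
@33: seq [1B, align 1] → 34
+2 pad (align 4)
@36: proto [12B, align 4] → 48
@48: version [8B, align 8] → 56
@56: length [8B, align 8] → 64
@64: ttl [1B, align 1] → 65
+7 tail pad (align 8)
size 72, align 8
array of 4: 4 × 72 = 288

288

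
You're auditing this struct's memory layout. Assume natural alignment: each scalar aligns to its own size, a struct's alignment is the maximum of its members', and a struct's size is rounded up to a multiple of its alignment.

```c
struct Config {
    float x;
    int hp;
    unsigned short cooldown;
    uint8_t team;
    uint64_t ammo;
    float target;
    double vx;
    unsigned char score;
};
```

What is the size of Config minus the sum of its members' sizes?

16

0..4  x  (4B, 4-aligned)
4..8  hp  (4B, 4-aligned)
8..10  cooldown  (2B, 2-aligned)
10..11  team  (1B, 1-aligned)
11..16  -- padding (5B)
16..24  ammo  (8B, 8-aligned)
24..28  target  (4B, 4-aligned)
28..32  -- padding (4B)
32..40  vx  (8B, 8-aligned)
40..41  score  (1B, 1-aligned)
41..48  -- tail padding (7B)
sizeof = 48, alignof = 8
data bytes 32, size 48 → padding 16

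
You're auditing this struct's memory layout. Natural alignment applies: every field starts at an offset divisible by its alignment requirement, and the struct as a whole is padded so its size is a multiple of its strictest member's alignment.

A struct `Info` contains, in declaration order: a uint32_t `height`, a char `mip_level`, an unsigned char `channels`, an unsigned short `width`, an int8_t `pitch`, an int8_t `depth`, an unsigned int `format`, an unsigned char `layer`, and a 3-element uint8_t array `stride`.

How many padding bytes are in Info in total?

@0: height [4B, align 4] → 4
@4: mip_level [1B, align 1] → 5
@5: channels [1B, align 1] → 6
@6: width [2B, align 2] → 8
@8: pitch [1B, align 1] → 9
@9: depth [1B, align 1] → 10
+2 pad (align 4)
@12: format [4B, align 4] → 16
@16: layer [1B, align 1] → 17
@17: stride [3B, align 1] → 20
size 20, align 4
data bytes 18, size 20 → padding 2

2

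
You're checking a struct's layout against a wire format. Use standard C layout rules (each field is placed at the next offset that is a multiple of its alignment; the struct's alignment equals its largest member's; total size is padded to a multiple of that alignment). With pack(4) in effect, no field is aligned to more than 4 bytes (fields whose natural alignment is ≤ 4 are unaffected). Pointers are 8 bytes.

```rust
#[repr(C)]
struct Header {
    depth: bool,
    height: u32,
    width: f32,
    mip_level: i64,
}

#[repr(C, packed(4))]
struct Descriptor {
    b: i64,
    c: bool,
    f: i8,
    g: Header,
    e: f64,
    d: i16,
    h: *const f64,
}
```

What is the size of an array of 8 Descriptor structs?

448

Header: 0..1  depth  (1B, 1-aligned); 1..4  -- padding (3B); 4..8  height  (4B, 4-aligned); 8..12  width  (4B, 4-aligned); 12..16  -- padding (4B); 16..24  mip_level  (8B, 8-aligned); sizeof = 24, alignof = 8
0..8  b  (8B, 4-aligned)
8..9  c  (1B, 1-aligned)
9..10  f  (1B, 1-aligned)
10..12  -- padding (2B)
12..36  g  (24B, 4-aligned)
36..44  e  (8B, 4-aligned)
44..46  d  (2B, 2-aligned)
46..48  -- padding (2B)
48..56  h  (8B, 4-aligned)
sizeof = 56, alignof = 4
array of 8: 8 × 56 = 448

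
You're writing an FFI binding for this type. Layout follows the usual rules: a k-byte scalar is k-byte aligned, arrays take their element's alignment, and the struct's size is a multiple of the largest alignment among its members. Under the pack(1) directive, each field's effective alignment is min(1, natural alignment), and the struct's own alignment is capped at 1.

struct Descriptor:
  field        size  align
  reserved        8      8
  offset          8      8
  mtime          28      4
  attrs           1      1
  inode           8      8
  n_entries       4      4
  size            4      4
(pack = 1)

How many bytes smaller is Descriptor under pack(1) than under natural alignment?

natural layout:
  reserved at 0 (size 8, align 8) → ends 8
  offset at 8 (size 8, align 8) → ends 16
  mtime at 16 (size 28, align 4) → ends 44
  attrs at 44 (size 1, align 1) → ends 45
  pad 3 to align 8 for inode
  inode at 48 (size 8, align 8) → ends 56
  n_entries at 56 (size 4, align 4) → ends 60
  size at 60 (size 4, align 4) → ends 64
  total 64 bytes, alignment 8
packed(1) layout:
  reserved at 0 (size 8, align 1) → ends 8
  offset at 8 (size 8, align 1) → ends 16
  mtime at 16 (size 28, align 1) → ends 44
  attrs at 44 (size 1, align 1) → ends 45
  inode at 45 (size 8, align 1) → ends 53
  n_entries at 53 (size 4, align 1) → ends 57
  size at 57 (size 4, align 1) → ends 61
  total 61 bytes, alignment 1
64 − 61 = 3

3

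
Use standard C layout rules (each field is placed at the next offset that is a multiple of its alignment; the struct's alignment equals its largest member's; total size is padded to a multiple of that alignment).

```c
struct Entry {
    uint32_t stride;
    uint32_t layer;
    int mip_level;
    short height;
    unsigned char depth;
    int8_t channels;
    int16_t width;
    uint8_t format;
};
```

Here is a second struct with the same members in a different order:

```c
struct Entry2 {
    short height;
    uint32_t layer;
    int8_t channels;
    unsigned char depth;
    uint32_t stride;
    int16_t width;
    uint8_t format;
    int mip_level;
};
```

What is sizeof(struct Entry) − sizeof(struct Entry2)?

-4

stride at 0 (size 4, align 4) → ends 4
layer at 4 (size 4, align 4) → ends 8
mip_level at 8 (size 4, align 4) → ends 12
height at 12 (size 2, align 2) → ends 14
depth at 14 (size 1, align 1) → ends 15
channels at 15 (size 1, align 1) → ends 16
width at 16 (size 2, align 2) → ends 18
format at 18 (size 1, align 1) → ends 19
tail pad 1 to reach multiple of 4
total 20 bytes, alignment 4
— Entry2 —
height at 0 (size 2, align 2) → ends 2
pad 2 to align 4 for layer
layer at 4 (size 4, align 4) → ends 8
channels at 8 (size 1, align 1) → ends 9
depth at 9 (size 1, align 1) → ends 10
pad 2 to align 4 for stride
stride at 12 (size 4, align 4) → ends 16
width at 16 (size 2, align 2) → ends 18
format at 18 (size 1, align 1) → ends 19
pad 1 to align 4 for mip_level
mip_level at 20 (size 4, align 4) → ends 24
total 24 bytes, alignment 4
20 − 24 = -4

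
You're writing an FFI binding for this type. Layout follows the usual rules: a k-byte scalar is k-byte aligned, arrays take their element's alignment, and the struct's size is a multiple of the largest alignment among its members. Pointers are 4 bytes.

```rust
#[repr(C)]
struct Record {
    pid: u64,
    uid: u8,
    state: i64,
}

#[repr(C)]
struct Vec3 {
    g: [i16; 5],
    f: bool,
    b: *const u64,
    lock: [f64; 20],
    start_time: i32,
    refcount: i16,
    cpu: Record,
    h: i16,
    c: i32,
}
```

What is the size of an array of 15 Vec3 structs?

Record: 0..8  pid  (8B, 8-aligned); 8..9  uid  (1B, 1-aligned); 9..16  -- padding (7B); 16..24  state  (8B, 8-aligned); sizeof = 24, alignof = 8
0..10  g  (10B, 2-aligned)
10..11  f  (1B, 1-aligned)
11..12  -- padding (1B)
12..16  b  (4B, 4-aligned)
16..176  lock  (160B, 8-aligned)
176..180  start_time  (4B, 4-aligned)
180..182  refcount  (2B, 2-aligned)
182..184  -- padding (2B)
184..208  cpu  (24B, 8-aligned)
208..210  h  (2B, 2-aligned)
210..212  -- padding (2B)
212..216  c  (4B, 4-aligned)
sizeof = 216, alignof = 8
array of 15: 15 × 216 = 3240

3240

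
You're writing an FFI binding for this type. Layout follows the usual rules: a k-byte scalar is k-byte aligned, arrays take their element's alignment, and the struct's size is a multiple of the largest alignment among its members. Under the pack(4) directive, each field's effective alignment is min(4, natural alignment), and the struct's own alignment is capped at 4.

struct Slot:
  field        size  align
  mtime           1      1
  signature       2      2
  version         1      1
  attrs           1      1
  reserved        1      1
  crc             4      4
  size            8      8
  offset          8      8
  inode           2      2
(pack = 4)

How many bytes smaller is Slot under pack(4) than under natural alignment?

natural layout:
  0..1  mtime  (1B, 1-aligned)
  1..2  -- padding (1B)
  2..4  signature  (2B, 2-aligned)
  4..5  version  (1B, 1-aligned)
  5..6  attrs  (1B, 1-aligned)
  6..7  reserved  (1B, 1-aligned)
  7..8  -- padding (1B)
  8..12  crc  (4B, 4-aligned)
  12..16  -- padding (4B)
  16..24  size  (8B, 8-aligned)
  24..32  offset  (8B, 8-aligned)
  32..34  inode  (2B, 2-aligned)
  34..40  -- tail padding (6B)
  sizeof = 40, alignof = 8
packed(4) layout:
  0..1  mtime  (1B, 1-aligned)
  1..2  -- padding (1B)
  2..4  signature  (2B, 2-aligned)
  4..5  version  (1B, 1-aligned)
  5..6  attrs  (1B, 1-aligned)
  6..7  reserved  (1B, 1-aligned)
  7..8  -- padding (1B)
  8..12  crc  (4B, 4-aligned)
  12..20  size  (8B, 4-aligned)
  20..28  offset  (8B, 4-aligned)
  28..30  inode  (2B, 2-aligned)
  30..32  -- tail padding (2B)
  sizeof = 32, alignof = 4
40 − 32 = 8

8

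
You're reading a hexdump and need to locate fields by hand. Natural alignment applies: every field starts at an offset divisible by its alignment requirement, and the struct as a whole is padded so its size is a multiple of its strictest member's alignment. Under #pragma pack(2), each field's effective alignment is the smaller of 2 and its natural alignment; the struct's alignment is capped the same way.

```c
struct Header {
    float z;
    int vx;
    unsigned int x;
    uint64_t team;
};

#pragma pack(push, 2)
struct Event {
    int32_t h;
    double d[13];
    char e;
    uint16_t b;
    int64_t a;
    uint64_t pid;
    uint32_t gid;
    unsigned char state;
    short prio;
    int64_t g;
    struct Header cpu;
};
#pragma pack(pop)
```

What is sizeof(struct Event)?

Header: @0: z [4B, align 4] → 4; @4: vx [4B, align 4] → 8; @8: x [4B, align 4] → 12; +4 pad (align 8); @16: team [8B, align 8] → 24; size 24, align 8
@0: h [4B, align 2] → 4
@4: d [104B, align 2] → 108
@108: e [1B, align 1] → 109
+1 pad (align 2)
@110: b [2B, align 2] → 112
@112: a [8B, align 2] → 120
@120: pid [8B, align 2] → 128
@128: gid [4B, align 2] → 132
@132: state [1B, align 1] → 133
+1 pad (align 2)
@134: prio [2B, align 2] → 136
@136: g [8B, align 2] → 144
@144: cpu [24B, align 2] → 168
size 168, align 2

168 bytes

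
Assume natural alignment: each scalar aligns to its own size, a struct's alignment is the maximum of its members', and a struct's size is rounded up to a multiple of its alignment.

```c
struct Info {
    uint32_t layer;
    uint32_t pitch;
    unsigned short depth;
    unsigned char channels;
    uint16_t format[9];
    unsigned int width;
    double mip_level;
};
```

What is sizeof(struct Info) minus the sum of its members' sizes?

@0: layer [4B, align 4] → 4
@4: pitch [4B, align 4] → 8
@8: depth [2B, align 2] → 10
@10: channels [1B, align 1] → 11
+1 pad (align 2)
@12: format [18B, align 2] → 30
+2 pad (align 4)
@32: width [4B, align 4] → 36
+4 pad (align 8)
@40: mip_level [8B, align 8] → 48
size 48, align 8
data bytes 41, size 48 → padding 7

7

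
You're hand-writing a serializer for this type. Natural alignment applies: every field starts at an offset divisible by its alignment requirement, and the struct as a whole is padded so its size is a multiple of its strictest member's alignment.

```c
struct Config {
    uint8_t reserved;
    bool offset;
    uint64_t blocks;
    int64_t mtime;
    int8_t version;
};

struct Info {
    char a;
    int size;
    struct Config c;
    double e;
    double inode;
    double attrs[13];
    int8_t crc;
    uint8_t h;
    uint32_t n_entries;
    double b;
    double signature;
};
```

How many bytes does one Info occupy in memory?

184 bytes

Config: reserved at 0 (size 1, align 1) → ends 1; offset at 1 (size 1, align 1) → ends 2; pad 6 to align 8 for blocks; blocks at 8 (size 8, align 8) → ends 16; mtime at 16 (size 8, align 8) → ends 24; version at 24 (size 1, align 1) → ends 25; tail pad 7 to reach multiple of 8; total 32 bytes, alignment 8
a at 0 (size 1, align 1) → ends 1
pad 3 to align 4 for size
size at 4 (size 4, align 4) → ends 8
c at 8 (size 32, align 8) → ends 40
e at 40 (size 8, align 8) → ends 48
inode at 48 (size 8, align 8) → ends 56
attrs at 56 (size 104, align 8) → ends 160
crc at 160 (size 1, align 1) → ends 161
h at 161 (size 1, align 1) → ends 162
pad 2 to align 4 for n_entries
n_entries at 164 (size 4, align 4) → ends 168
b at 168 (size 8, align 8) → ends 176
signature at 176 (size 8, align 8) → ends 184
total 184 bytes, alignment 8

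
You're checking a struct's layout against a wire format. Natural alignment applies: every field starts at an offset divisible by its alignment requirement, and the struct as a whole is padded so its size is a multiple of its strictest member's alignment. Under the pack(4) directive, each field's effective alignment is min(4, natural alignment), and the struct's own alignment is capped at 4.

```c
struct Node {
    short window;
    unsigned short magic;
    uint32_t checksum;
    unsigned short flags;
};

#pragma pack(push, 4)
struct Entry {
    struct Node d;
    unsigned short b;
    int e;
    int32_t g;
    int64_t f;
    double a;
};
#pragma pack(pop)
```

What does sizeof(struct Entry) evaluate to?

Node: @0: window [2B, align 2] → 2; @2: magic [2B, align 2] → 4; @4: checksum [4B, align 4] → 8; @8: flags [2B, align 2] → 10; +2 tail pad (align 4); size 12, align 4
@0: d [12B, align 4] → 12
@12: b [2B, align 2] → 14
+2 pad (align 4)
@16: e [4B, align 4] → 20
@20: g [4B, align 4] → 24
@24: f [8B, align 4] → 32
@32: a [8B, align 4] → 40
size 40, align 4

40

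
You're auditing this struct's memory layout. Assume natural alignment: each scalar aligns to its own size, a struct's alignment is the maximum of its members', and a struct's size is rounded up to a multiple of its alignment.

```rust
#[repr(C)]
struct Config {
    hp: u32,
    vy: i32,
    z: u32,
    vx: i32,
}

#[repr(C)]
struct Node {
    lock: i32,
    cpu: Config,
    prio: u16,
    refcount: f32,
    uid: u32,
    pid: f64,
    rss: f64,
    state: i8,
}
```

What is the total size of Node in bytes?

56

Config: @0: hp [4B, align 4] → 4; @4: vy [4B, align 4] → 8; @8: z [4B, align 4] → 12; @12: vx [4B, align 4] → 16; size 16, align 4
@0: lock [4B, align 4] → 4
@4: cpu [16B, align 4] → 20
@20: prio [2B, align 2] → 22
+2 pad (align 4)
@24: refcount [4B, align 4] → 28
@28: uid [4B, align 4] → 32
@32: pid [8B, align 8] → 40
@40: rss [8B, align 8] → 48
@48: state [1B, align 1] → 49
+7 tail pad (align 8)
size 56, align 8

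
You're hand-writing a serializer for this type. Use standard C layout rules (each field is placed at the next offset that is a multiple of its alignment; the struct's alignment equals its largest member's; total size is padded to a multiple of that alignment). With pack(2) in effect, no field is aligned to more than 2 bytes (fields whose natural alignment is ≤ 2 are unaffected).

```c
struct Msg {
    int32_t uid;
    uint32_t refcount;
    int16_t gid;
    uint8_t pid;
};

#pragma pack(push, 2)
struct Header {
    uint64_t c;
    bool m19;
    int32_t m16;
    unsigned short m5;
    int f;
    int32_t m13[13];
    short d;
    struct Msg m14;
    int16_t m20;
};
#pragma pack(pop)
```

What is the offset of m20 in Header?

Msg: 0..4  uid  (4B, 4-aligned); 4..8  refcount  (4B, 4-aligned); 8..10  gid  (2B, 2-aligned); 10..11  pid  (1B, 1-aligned); 11..12  -- tail padding (1B); sizeof = 12, alignof = 4
0..8  c  (8B, 2-aligned)
8..9  m19  (1B, 1-aligned)
9..10  -- padding (1B)
10..14  m16  (4B, 2-aligned)
14..16  m5  (2B, 2-aligned)
16..20  f  (4B, 2-aligned)
20..72  m13  (52B, 2-aligned)
72..74  d  (2B, 2-aligned)
74..86  m14  (12B, 2-aligned)
86..88  m20  (2B, 2-aligned)

86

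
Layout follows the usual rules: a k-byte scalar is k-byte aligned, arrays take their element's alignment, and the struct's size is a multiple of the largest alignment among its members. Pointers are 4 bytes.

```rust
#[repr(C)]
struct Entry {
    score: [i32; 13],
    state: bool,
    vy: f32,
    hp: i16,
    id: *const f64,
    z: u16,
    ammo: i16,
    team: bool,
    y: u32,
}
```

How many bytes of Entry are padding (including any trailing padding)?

8

score at 0 (size 52, align 4) → ends 52
state at 52 (size 1, align 1) → ends 53
pad 3 to align 4 for vy
vy at 56 (size 4, align 4) → ends 60
hp at 60 (size 2, align 2) → ends 62
pad 2 to align 4 for id
id at 64 (size 4, align 4) → ends 68
z at 68 (size 2, align 2) → ends 70
ammo at 70 (size 2, align 2) → ends 72
team at 72 (size 1, align 1) → ends 73
pad 3 to align 4 for y
y at 76 (size 4, align 4) → ends 80
total 80 bytes, alignment 4
data bytes 72, size 80 → padding 8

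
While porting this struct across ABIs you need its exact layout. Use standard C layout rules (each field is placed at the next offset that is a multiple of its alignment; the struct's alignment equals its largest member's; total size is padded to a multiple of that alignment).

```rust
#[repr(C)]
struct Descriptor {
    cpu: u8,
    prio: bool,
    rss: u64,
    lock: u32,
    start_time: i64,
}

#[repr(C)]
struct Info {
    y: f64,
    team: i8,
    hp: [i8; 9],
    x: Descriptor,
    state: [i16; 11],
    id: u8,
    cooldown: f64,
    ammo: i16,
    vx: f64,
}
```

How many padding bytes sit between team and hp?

Descriptor: 0..1  cpu  (1B, 1-aligned); 1..2  prio  (1B, 1-aligned); 2..8  -- padding (6B); 8..16  rss  (8B, 8-aligned); 16..20  lock  (4B, 4-aligned); 20..24  -- padding (4B); 24..32  start_time  (8B, 8-aligned); sizeof = 32, alignof = 8
0..8  y  (8B, 8-aligned)
8..9  team  (1B, 1-aligned)
9..18  hp  (9B, 1-aligned)

0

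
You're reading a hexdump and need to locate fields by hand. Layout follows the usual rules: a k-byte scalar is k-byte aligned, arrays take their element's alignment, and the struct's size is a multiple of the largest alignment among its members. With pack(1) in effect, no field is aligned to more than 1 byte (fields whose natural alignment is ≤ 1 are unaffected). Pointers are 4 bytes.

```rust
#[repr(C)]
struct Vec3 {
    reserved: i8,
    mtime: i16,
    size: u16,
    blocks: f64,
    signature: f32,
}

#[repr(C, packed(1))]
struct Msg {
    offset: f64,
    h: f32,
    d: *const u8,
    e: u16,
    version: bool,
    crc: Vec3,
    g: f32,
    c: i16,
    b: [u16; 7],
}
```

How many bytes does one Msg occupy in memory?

63

Vec3: @0: reserved [1B, align 1] → 1; +1 pad (align 2); @2: mtime [2B, align 2] → 4; @4: size [2B, align 2] → 6; +2 pad (align 8); @8: blocks [8B, align 8] → 16; @16: signature [4B, align 4] → 20; +4 tail pad (align 8); size 24, align 8
@0: offset [8B, align 1] → 8
@8: h [4B, align 1] → 12
@12: d [4B, align 1] → 16
@16: e [2B, align 1] → 18
@18: version [1B, align 1] → 19
@19: crc [24B, align 1] → 43
@43: g [4B, align 1] → 47
@47: c [2B, align 1] → 49
@49: b [14B, align 1] → 63
size 63, align 1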